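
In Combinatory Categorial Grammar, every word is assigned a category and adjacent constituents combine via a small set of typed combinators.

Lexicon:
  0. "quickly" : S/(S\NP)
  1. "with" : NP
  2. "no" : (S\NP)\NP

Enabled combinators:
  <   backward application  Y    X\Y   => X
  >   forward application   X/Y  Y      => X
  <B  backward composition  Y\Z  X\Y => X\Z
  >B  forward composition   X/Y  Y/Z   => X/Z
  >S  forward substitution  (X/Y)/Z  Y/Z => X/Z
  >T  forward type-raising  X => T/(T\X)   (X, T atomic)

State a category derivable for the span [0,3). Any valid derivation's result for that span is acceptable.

S

[0,3] S   >
  [0,1] "quickly" : S/(S\NP)
  [1,3] S\NP   <
    [1,2] "with" : NP
    [2,3] "no" : (S\NP)\NP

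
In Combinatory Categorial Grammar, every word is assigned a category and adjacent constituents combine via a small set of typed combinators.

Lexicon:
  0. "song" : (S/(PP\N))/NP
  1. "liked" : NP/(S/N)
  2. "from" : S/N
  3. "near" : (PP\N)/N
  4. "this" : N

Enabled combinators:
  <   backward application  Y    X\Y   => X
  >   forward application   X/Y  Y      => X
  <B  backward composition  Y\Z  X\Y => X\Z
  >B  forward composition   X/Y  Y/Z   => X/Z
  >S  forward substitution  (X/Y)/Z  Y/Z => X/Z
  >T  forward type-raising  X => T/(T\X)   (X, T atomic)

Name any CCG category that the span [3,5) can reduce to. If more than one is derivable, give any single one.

[0,5] S   >
  [0,3] S/(PP\N)   >
    [0,1] "song" : (S/(PP\N))/NP
    [1,3] NP   >
      [1,2] "liked" : NP/(S/N)
      [2,3] "from" : S/N
  [3,5] PP\N   >
    [3,4] "near" : (PP\N)/N
    [4,5] "this" : N

PP\N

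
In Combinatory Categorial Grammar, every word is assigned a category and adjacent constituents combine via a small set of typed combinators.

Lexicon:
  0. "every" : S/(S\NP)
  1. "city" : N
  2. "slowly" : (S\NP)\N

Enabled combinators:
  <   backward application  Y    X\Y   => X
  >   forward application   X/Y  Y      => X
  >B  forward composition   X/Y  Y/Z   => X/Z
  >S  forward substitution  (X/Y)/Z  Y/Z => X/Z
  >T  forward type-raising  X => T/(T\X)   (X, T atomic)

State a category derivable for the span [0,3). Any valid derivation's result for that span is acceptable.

S

[0,3] S   >
  [0,1] "every" : S/(S\NP)
  [1,3] S\NP   <
    [1,2] "city" : N
    [2,3] "slowly" : (S\NP)\N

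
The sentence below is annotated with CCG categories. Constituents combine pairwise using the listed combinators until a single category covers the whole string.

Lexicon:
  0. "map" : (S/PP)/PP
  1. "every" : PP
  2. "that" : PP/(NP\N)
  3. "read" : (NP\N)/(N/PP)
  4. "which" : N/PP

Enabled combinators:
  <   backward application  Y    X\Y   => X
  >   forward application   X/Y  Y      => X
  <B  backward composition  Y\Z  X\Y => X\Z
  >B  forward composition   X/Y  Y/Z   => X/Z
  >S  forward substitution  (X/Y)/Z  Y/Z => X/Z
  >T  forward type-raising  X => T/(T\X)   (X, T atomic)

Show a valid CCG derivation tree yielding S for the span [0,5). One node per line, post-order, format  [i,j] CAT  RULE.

[0,1] (S/PP)/PP  lex  "map"
[1,2] PP  lex  "every"
[0,2] S/PP  >  k=1
[2,3] PP/(NP\N)  lex  "that"
[3,4] (NP\N)/(N/PP)  lex  "read"
[4,5] N/PP  lex  "which"
[3,5] NP\N  >  k=4
[2,5] PP  >  k=3
[0,5] S  >  k=2

[0,5] S   >
  [0,2] S/PP   >
    [0,1] "map" : (S/PP)/PP
    [1,2] "every" : PP
  [2,5] PP   >
    [2,3] "that" : PP/(NP\N)
    [3,5] NP\N   >
      [3,4] "read" : (NP\N)/(N/PP)
      [4,5] "which" : N/PP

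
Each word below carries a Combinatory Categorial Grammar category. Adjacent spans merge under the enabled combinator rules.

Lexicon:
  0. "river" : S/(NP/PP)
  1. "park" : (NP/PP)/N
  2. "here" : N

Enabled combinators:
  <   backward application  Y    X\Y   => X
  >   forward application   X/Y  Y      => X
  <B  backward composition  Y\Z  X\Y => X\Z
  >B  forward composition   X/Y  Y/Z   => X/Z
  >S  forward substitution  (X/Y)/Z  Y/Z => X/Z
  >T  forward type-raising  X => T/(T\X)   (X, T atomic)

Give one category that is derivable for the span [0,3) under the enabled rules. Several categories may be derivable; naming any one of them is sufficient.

[0,3] S   >
  [0,1] "river" : S/(NP/PP)
  [1,3] NP/PP   >
    [1,2] "park" : (NP/PP)/N
    [2,3] "here" : N

S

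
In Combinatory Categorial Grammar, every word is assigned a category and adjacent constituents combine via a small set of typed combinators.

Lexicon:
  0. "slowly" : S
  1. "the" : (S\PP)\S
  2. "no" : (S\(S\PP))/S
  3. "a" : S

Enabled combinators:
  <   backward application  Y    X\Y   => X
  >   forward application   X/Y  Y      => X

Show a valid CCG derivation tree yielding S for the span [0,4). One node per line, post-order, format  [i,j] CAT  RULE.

[0,4] S   <
  [0,2] S\PP   <
    [0,1] "slowly" : S
    [1,2] "the" : (S\PP)\S
  [2,4] S\(S\PP)   >
    [2,3] "no" : (S\(S\PP))/S
    [3,4] "a" : S

[0,1] S  lex  "slowly"
[1,2] (S\PP)\S  lex  "the"
[0,2] S\PP  <  k=1
[2,3] (S\(S\PP))/S  lex  "no"
[3,4] S  lex  "a"
[2,4] S\(S\PP)  >  k=3
[0,4] S  <  k=2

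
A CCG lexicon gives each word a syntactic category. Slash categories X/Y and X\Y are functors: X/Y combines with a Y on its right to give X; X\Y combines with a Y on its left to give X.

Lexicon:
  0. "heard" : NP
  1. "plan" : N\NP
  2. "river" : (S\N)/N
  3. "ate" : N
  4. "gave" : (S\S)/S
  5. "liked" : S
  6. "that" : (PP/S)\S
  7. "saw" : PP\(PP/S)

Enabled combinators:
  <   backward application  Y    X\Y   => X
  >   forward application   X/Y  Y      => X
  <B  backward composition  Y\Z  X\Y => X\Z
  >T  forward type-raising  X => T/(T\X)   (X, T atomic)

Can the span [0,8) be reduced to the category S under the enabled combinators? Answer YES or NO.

NP N\NP (S\N)/N N (S\S)/S S (PP/S)\S PP\(PP/S)
CKY chart[0,8] = {N/(N\PP), NP/(NP\PP), PP, PP/(PP\PP), S/(S\PP)}; S ∉ chart

NO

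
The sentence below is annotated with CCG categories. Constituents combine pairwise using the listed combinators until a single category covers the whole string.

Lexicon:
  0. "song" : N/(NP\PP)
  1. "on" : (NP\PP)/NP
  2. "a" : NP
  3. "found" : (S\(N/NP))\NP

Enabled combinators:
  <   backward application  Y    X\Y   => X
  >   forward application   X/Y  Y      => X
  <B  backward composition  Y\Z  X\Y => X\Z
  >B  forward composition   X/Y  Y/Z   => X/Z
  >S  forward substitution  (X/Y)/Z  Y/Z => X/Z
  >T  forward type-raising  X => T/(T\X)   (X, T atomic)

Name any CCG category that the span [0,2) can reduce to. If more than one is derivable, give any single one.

N/NP

[0,4] S   <
  [0,2] N/NP   >B
    [0,1] "song" : N/(NP\PP)
    [1,2] "on" : (NP\PP)/NP
  [2,4] S\(N/NP)   <
    [2,3] "a" : NP
    [3,4] "found" : (S\(N/NP))\NP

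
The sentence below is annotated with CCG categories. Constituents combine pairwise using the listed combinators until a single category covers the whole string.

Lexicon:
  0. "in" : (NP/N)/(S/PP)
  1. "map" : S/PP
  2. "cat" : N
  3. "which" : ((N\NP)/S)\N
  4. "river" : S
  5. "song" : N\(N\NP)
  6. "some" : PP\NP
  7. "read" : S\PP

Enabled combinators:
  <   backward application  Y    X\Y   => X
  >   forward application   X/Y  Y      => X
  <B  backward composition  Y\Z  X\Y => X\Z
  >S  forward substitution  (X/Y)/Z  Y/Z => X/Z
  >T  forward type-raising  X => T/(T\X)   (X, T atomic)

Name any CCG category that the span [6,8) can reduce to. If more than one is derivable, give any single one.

[0,8] S   <
  [0,6] NP   >
    [0,2] NP/N   >
      [0,1] "in" : (NP/N)/(S/PP)
      [1,2] "map" : S/PP
    [2,6] N   <
      [2,5] N\NP   >
        [2,4] (N\NP)/S   <
          [2,3] "cat" : N
          [3,4] "which" : ((N\NP)/S)\N
        [4,5] "river" : S
      [5,6] "song" : N\(N\NP)
  [6,8] S\NP   <B
    [6,7] "some" : PP\NP
    [7,8] "read" : S\PP

S\NP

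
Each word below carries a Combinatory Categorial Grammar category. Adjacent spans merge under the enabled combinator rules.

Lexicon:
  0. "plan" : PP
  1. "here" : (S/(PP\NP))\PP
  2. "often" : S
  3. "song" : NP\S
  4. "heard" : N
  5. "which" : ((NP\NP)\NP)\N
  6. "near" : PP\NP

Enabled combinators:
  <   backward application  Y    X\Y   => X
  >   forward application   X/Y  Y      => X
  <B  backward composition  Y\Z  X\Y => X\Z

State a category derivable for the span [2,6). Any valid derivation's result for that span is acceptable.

NP\NP

[0,7] S   >
  [0,2] S/(PP\NP)   <
    [0,1] "plan" : PP
    [1,2] "here" : (S/(PP\NP))\PP
  [2,7] PP\NP   <B
    [2,6] NP\NP   <
      [2,4] NP   <
        [2,3] "often" : S
        [3,4] "song" : NP\S
      [4,6] (NP\NP)\NP   <
        [4,5] "heard" : N
        [5,6] "which" : ((NP\NP)\NP)\N
    [6,7] "near" : PP\NP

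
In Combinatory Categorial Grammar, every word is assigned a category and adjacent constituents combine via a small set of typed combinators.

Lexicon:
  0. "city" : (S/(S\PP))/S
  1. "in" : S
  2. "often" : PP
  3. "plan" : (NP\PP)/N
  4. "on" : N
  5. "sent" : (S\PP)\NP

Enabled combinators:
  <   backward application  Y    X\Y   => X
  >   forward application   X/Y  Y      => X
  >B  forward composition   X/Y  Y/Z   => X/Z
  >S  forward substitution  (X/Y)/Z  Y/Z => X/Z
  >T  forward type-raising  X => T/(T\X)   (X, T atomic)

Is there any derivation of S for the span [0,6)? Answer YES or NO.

[0,6] S   >
  [0,2] S/(S\PP)   >
    [0,1] "city" : (S/(S\PP))/S
    [1,2] "in" : S
  [2,6] S\PP   <
    [2,5] NP   >
      [2,3] NP/(NP\PP)   >T
        [2,3] "often" : PP
      [3,5] NP\PP   >
        [3,4] "plan" : (NP\PP)/N
        [4,5] "on" : N
    [5,6] "sent" : (S\PP)\NP

YES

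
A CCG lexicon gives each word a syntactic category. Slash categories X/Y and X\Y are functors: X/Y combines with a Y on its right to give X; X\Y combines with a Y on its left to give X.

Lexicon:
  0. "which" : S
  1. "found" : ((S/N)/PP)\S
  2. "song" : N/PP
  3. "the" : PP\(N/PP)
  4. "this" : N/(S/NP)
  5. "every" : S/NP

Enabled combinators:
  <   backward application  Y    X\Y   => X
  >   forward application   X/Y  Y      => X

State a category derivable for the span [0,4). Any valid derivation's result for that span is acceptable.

S/N

[0,6] S   >
  [0,4] S/N   >
    [0,2] (S/N)/PP   <
      [0,1] "which" : S
      [1,2] "found" : ((S/N)/PP)\S
    [2,4] PP   <
      [2,3] "song" : N/PP
      [3,4] "the" : PP\(N/PP)
  [4,6] N   >
    [4,5] "this" : N/(S/NP)
    [5,6] "every" : S/NP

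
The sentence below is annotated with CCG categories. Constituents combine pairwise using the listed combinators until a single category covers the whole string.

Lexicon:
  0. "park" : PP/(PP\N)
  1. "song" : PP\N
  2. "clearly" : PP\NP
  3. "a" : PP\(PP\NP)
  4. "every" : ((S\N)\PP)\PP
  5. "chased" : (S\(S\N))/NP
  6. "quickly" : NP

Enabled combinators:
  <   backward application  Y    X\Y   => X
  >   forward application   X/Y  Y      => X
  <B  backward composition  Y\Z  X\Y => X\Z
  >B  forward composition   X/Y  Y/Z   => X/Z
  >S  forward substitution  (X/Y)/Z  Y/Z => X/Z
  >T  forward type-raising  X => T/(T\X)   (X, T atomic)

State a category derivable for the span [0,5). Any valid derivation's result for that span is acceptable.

[0,7] S   <
  [0,5] S\N   <
    [0,2] PP   >
      [0,1] "park" : PP/(PP\N)
      [1,2] "song" : PP\N
    [2,5] (S\N)\PP   <
      [2,4] PP   <
        [2,3] "clearly" : PP\NP
        [3,4] "a" : PP\(PP\NP)
      [4,5] "every" : ((S\N)\PP)\PP
  [5,7] S\(S\N)   >
    [5,6] "chased" : (S\(S\N))/NP
    [6,7] "quickly" : NP

S\N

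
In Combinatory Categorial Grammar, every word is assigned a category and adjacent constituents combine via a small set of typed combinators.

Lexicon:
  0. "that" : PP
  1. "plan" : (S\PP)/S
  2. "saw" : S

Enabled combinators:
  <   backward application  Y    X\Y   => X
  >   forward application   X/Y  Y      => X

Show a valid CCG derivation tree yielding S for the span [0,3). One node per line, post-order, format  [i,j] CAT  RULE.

[0,3] S   <
  [0,1] "that" : PP
  [1,3] S\PP   >
    [1,2] "plan" : (S\PP)/S
    [2,3] "saw" : S

[0,1] PP  lex  "that"
[1,2] (S\PP)/S  lex  "plan"
[2,3] S  lex  "saw"
[1,3] S\PP  >  k=2
[0,3] S  <  k=1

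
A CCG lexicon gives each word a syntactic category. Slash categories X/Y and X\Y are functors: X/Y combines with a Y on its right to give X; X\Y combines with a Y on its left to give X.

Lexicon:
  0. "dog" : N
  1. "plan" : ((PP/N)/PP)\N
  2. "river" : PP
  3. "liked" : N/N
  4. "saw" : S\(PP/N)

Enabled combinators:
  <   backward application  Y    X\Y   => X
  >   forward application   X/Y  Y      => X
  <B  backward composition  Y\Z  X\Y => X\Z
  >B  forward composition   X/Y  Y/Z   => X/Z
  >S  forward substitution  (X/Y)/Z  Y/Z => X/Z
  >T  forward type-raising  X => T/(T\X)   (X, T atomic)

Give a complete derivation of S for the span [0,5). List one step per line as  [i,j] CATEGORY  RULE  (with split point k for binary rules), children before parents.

[0,5] S   <
  [0,4] PP/N   >B
    [0,3] PP/N   >
      [0,2] (PP/N)/PP   <
        [0,1] "dog" : N
        [1,2] "plan" : ((PP/N)/PP)\N
      [2,3] "river" : PP
    [3,4] "liked" : N/N
  [4,5] "saw" : S\(PP/N)

[0,1] N  lex  "dog"
[1,2] ((PP/N)/PP)\N  lex  "plan"
[0,2] (PP/N)/PP  <  k=1
[2,3] PP  lex  "river"
[0,3] PP/N  >  k=2
[3,4] N/N  lex  "liked"
[0,4] PP/N  >B  k=3
[4,5] S\(PP/N)  lex  "saw"
[0,5] S  <  k=4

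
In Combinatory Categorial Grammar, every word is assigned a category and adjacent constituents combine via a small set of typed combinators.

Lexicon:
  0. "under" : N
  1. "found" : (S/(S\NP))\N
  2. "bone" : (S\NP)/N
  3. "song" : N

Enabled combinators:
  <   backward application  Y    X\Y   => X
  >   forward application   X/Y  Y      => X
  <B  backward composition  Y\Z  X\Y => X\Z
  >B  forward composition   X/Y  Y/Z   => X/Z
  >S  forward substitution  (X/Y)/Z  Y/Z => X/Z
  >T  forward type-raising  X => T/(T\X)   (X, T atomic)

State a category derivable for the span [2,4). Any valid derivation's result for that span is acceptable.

S\NP

[0,4] S   >
  [0,2] S/(S\NP)   <
    [0,1] "under" : N
    [1,2] "found" : (S/(S\NP))\N
  [2,4] S\NP   >
    [2,3] "bone" : (S\NP)/N
    [3,4] "song" : N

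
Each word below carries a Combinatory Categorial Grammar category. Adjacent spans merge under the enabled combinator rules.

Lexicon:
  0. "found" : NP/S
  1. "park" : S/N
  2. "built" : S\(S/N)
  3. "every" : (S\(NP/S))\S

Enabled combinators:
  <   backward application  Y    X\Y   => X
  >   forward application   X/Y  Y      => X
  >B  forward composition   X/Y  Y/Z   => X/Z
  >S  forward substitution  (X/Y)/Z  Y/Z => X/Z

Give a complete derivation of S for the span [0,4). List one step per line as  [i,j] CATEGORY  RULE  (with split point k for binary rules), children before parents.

[0,1] NP/S  lex  "found"
[1,2] S/N  lex  "park"
[2,3] S\(S/N)  lex  "built"
[1,3] S  <  k=2
[3,4] (S\(NP/S))\S  lex  "every"
[1,4] S\(NP/S)  <  k=3
[0,4] S  <  k=1

[0,4] S   <
  [0,1] "found" : NP/S
  [1,4] S\(NP/S)   <
    [1,3] S   <
      [1,2] "park" : S/N
      [2,3] "built" : S\(S/N)
    [3,4] "every" : (S\(NP/S))\S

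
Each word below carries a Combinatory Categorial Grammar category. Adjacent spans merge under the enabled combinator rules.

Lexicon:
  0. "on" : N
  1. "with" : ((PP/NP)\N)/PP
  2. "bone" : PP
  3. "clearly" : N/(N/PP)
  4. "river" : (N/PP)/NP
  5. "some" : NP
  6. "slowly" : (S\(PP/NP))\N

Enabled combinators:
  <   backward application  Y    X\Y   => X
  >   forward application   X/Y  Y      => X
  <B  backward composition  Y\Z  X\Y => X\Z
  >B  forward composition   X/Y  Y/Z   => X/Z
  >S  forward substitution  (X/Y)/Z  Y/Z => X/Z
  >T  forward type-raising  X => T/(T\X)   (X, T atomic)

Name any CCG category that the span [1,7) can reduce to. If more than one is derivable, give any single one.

[0,7] S   >
  [0,1] S/(S\N)   >T
    [0,1] "on" : N
  [1,7] S\N   <B
    [1,3] (PP/NP)\N   >
      [1,2] "with" : ((PP/NP)\N)/PP
      [2,3] "bone" : PP
    [3,7] S\(PP/NP)   <
      [3,6] N   >
        [3,5] N/NP   >B
          [3,4] "clearly" : N/(N/PP)
          [4,5] "river" : (N/PP)/NP
        [5,6] "some" : NP
      [6,7] "slowly" : (S\(PP/NP))\N

S\N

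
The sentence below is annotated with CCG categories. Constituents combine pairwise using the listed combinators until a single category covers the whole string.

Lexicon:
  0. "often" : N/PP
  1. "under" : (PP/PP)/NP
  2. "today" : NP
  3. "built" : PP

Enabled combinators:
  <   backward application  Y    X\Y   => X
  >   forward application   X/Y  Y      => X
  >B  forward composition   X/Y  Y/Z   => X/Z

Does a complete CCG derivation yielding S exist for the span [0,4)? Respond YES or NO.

N/PP (PP/PP)/NP NP PP
CKY chart[0,4] = {N}; S ∉ chart

NO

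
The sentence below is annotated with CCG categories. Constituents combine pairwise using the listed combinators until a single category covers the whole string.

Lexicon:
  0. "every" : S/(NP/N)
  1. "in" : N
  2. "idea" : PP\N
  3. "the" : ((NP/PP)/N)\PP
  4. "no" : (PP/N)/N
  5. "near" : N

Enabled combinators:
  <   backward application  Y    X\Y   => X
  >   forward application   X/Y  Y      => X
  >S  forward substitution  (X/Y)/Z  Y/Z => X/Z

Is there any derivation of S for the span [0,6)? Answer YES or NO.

YES

[0,6] S   >
  [0,1] "every" : S/(NP/N)
  [1,6] NP/N   >S
    [1,4] (NP/PP)/N   <
      [1,3] PP   <
        [1,2] "in" : N
        [2,3] "idea" : PP\N
      [3,4] "the" : ((NP/PP)/N)\PP
    [4,6] PP/N   >
      [4,5] "no" : (PP/N)/N
      [5,6] "near" : N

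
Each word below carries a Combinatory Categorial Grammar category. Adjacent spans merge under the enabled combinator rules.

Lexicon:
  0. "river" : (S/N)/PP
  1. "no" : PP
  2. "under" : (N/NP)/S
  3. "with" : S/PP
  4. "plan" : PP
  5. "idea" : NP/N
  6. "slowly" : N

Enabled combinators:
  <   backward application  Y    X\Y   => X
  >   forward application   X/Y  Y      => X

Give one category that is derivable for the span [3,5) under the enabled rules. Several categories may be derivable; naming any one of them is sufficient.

[0,7] S   >
  [0,2] S/N   >
    [0,1] "river" : (S/N)/PP
    [1,2] "no" : PP
  [2,7] N   >
    [2,5] N/NP   >
      [2,3] "under" : (N/NP)/S
      [3,5] S   >
        [3,4] "with" : S/PP
        [4,5] "plan" : PP
    [5,7] NP   >
      [5,6] "idea" : NP/N
      [6,7] "slowly" : N

S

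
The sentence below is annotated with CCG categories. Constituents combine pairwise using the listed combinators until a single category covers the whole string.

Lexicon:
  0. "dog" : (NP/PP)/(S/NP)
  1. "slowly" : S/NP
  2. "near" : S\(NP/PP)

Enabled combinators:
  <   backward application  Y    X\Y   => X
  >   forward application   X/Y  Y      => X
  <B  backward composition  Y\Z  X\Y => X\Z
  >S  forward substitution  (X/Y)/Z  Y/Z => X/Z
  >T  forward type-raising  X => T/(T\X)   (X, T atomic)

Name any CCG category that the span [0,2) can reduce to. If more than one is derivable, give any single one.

NP/PP

[0,3] S   <
  [0,2] NP/PP   >
    [0,1] "dog" : (NP/PP)/(S/NP)
    [1,2] "slowly" : S/NP
  [2,3] "near" : S\(NP/PP)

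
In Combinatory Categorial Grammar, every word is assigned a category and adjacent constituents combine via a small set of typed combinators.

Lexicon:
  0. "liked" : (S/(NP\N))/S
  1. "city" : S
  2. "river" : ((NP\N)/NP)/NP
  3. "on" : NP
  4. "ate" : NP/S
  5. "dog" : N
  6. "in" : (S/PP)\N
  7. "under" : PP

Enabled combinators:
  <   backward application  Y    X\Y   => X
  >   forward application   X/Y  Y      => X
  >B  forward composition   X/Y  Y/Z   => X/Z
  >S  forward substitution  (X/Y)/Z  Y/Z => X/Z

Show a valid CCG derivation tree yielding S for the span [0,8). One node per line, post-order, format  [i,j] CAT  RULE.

[0,8] S   >
  [0,2] S/(NP\N)   >
    [0,1] "liked" : (S/(NP\N))/S
    [1,2] "city" : S
  [2,8] NP\N   >
    [2,4] (NP\N)/NP   >
      [2,3] "river" : ((NP\N)/NP)/NP
      [3,4] "on" : NP
    [4,8] NP   >
      [4,5] "ate" : NP/S
      [5,8] S   >
        [5,7] S/PP   <
          [5,6] "dog" : N
          [6,7] "in" : (S/PP)\N
        [7,8] "under" : PP

[0,1] (S/(NP\N))/S  lex  "liked"
[1,2] S  lex  "city"
[0,2] S/(NP\N)  >  k=1
[2,3] ((NP\N)/NP)/NP  lex  "river"
[3,4] NP  lex  "on"
[2,4] (NP\N)/NP  >  k=3
[4,5] NP/S  lex  "ate"
[5,6] N  lex  "dog"
[6,7] (S/PP)\N  lex  "in"
[5,7] S/PP  <  k=6
[7,8] PP  lex  "under"
[5,8] S  >  k=7
[4,8] NP  >  k=5
[2,8] NP\N  >  k=4
[0,8] S  >  k=2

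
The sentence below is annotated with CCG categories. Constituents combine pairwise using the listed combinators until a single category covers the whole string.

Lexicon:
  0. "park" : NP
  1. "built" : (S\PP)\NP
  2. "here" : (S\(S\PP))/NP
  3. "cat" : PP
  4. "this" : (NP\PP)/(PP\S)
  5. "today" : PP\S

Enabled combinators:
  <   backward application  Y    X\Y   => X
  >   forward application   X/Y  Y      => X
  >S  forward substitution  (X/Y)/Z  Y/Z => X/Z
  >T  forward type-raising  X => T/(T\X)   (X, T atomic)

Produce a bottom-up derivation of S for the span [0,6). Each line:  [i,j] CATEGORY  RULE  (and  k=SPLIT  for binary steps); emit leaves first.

[0,1] NP  lex  "park"
[1,2] (S\PP)\NP  lex  "built"
[0,2] S\PP  <  k=1
[2,3] (S\(S\PP))/NP  lex  "here"
[3,4] PP  lex  "cat"
[4,5] (NP\PP)/(PP\S)  lex  "this"
[5,6] PP\S  lex  "today"
[4,6] NP\PP  >  k=5
[3,6] NP  <  k=4
[2,6] S\(S\PP)  >  k=3
[0,6] S  <  k=2

[0,6] S   <
  [0,2] S\PP   <
    [0,1] "park" : NP
    [1,2] "built" : (S\PP)\NP
  [2,6] S\(S\PP)   >
    [2,3] "here" : (S\(S\PP))/NP
    [3,6] NP   <
      [3,4] "cat" : PP
      [4,6] NP\PP   >
        [4,5] "this" : (NP\PP)/(PP\S)
        [5,6] "today" : PP\S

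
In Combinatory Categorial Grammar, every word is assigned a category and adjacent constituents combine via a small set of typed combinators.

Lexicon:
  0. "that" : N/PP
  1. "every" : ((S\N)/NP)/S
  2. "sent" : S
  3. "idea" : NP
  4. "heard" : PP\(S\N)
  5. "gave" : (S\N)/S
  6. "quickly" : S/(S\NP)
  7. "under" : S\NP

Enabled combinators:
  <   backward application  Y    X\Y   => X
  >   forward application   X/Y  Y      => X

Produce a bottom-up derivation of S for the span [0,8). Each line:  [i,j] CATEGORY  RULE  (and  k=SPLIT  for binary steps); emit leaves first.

[0,8] S   <
  [0,5] N   >
    [0,1] "that" : N/PP
    [1,5] PP   <
      [1,4] S\N   >
        [1,3] (S\N)/NP   >
          [1,2] "every" : ((S\N)/NP)/S
          [2,3] "sent" : S
        [3,4] "idea" : NP
      [4,5] "heard" : PP\(S\N)
  [5,8] S\N   >
    [5,6] "gave" : (S\N)/S
    [6,8] S   >
      [6,7] "quickly" : S/(S\NP)
      [7,8] "under" : S\NP

[0,1] N/PP  lex  "that"
[1,2] ((S\N)/NP)/S  lex  "every"
[2,3] S  lex  "sent"
[1,3] (S\N)/NP  >  k=2
[3,4] NP  lex  "idea"
[1,4] S\N  >  k=3
[4,5] PP\(S\N)  lex  "heard"
[1,5] PP  <  k=4
[0,5] N  >  k=1
[5,6] (S\N)/S  lex  "gave"
[6,7] S/(S\NP)  lex  "quickly"
[7,8] S\NP  lex  "under"
[6,8] S  >  k=7
[5,8] S\N  >  k=6
[0,8] S  <  k=5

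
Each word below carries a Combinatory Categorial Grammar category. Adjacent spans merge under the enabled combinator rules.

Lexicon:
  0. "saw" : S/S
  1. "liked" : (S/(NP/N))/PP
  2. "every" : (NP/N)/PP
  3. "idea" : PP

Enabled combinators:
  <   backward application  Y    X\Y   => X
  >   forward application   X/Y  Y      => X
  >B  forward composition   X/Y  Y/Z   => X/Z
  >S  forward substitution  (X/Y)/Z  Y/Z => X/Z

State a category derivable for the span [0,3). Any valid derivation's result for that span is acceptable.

S/PP

[0,4] S   >
  [0,3] S/PP   >B
    [0,1] "saw" : S/S
    [1,3] S/PP   >S
      [1,2] "liked" : (S/(NP/N))/PP
      [2,3] "every" : (NP/N)/PP
  [3,4] "idea" : PP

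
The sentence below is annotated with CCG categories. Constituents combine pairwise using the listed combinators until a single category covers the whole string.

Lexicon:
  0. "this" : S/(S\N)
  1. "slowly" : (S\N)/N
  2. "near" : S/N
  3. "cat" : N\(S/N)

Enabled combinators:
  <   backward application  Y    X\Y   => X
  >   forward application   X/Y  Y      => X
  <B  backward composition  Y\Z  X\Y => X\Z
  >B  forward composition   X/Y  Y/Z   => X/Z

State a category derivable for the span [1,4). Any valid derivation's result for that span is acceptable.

S\N

[0,4] S   >
  [0,1] "this" : S/(S\N)
  [1,4] S\N   >
    [1,2] "slowly" : (S\N)/N
    [2,4] N   <
      [2,3] "near" : S/N
      [3,4] "cat" : N\(S/N)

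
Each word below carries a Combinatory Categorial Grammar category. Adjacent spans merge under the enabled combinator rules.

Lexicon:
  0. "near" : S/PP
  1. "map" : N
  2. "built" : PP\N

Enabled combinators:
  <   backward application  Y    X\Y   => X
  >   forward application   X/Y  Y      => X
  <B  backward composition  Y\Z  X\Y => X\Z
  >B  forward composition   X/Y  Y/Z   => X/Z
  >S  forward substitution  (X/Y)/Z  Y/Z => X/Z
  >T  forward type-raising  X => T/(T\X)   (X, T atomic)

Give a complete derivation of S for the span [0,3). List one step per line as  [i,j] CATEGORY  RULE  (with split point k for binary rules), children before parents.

[0,3] S   >
  [0,1] "near" : S/PP
  [1,3] PP   <
    [1,2] "map" : N
    [2,3] "built" : PP\N

[0,1] S/PP  lex  "near"
[1,2] N  lex  "map"
[2,3] PP\N  lex  "built"
[1,3] PP  <  k=2
[0,3] S  >  k=1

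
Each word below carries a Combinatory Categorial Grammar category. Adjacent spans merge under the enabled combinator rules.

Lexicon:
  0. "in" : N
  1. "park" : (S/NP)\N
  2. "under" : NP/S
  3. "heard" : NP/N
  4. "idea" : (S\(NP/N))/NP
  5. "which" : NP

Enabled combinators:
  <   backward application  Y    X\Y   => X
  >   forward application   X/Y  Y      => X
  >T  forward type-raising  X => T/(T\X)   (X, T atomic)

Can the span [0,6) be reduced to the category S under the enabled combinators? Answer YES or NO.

[0,6] S   >
  [0,2] S/NP   <
    [0,1] "in" : N
    [1,2] "park" : (S/NP)\N
  [2,6] NP   >
    [2,3] "under" : NP/S
    [3,6] S   <
      [3,4] "heard" : NP/N
      [4,6] S\(NP/N)   >
        [4,5] "idea" : (S\(NP/N))/NP
        [5,6] "which" : NP

YES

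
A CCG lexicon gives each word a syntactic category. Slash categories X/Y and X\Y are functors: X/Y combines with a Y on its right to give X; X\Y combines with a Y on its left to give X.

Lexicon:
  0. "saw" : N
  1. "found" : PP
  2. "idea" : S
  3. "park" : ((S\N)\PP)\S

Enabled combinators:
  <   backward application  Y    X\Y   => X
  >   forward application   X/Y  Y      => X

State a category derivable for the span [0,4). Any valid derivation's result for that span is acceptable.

S

[0,4] S   <
  [0,1] "saw" : N
  [1,4] S\N   <
    [1,2] "found" : PP
    [2,4] (S\N)\PP   <
      [2,3] "idea" : S
      [3,4] "park" : ((S\N)\PP)\S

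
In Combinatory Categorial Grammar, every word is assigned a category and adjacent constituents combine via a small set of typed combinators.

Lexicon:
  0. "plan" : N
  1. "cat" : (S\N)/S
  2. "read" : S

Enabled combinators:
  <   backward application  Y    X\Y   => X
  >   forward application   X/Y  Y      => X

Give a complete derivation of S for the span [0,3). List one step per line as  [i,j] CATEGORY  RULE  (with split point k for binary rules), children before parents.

[0,1] N  lex  "plan"
[1,2] (S\N)/S  lex  "cat"
[2,3] S  lex  "read"
[1,3] S\N  >  k=2
[0,3] S  <  k=1

[0,3] S   <
  [0,1] "plan" : N
  [1,3] S\N   >
    [1,2] "cat" : (S\N)/S
    [2,3] "read" : S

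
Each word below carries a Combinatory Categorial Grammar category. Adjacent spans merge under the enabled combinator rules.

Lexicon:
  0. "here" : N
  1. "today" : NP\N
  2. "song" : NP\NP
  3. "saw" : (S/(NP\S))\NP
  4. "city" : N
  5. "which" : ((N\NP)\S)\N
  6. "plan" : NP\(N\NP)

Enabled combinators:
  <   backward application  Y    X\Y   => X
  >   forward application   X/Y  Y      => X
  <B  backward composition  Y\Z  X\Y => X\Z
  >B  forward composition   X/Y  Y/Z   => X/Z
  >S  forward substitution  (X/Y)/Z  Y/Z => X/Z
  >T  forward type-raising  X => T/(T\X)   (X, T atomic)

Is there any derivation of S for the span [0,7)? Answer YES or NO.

[0,7] S   >
  [0,4] S/(NP\S)   <
    [0,3] NP   >
      [0,1] NP/(NP\N)   >T
        [0,1] "here" : N
      [1,3] NP\N   <B
        [1,2] "today" : NP\N
        [2,3] "song" : NP\NP
    [3,4] "saw" : (S/(NP\S))\NP
  [4,7] NP\S   <B
    [4,6] (N\NP)\S   <
      [4,5] "city" : N
      [5,6] "which" : ((N\NP)\S)\N
    [6,7] "plan" : NP\(N\NP)

YES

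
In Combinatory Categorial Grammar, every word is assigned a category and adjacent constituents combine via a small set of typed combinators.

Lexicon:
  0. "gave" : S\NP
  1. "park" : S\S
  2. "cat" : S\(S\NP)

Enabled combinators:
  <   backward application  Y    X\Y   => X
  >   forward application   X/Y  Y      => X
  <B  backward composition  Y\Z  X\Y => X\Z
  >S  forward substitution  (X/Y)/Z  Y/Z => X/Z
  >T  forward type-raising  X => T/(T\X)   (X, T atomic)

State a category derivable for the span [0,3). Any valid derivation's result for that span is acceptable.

S

[0,3] S   <
  [0,2] S\NP   <B
    [0,1] "gave" : S\NP
    [1,2] "park" : S\S
  [2,3] "cat" : S\(S\NP)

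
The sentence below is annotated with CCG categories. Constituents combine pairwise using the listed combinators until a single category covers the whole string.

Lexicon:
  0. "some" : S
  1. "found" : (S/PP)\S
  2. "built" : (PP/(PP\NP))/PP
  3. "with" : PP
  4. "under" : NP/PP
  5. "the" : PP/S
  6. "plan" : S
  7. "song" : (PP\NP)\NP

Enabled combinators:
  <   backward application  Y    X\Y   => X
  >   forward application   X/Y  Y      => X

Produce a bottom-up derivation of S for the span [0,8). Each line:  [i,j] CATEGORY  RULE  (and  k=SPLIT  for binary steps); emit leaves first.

[0,8] S   >
  [0,2] S/PP   <
    [0,1] "some" : S
    [1,2] "found" : (S/PP)\S
  [2,8] PP   >
    [2,4] PP/(PP\NP)   >
      [2,3] "built" : (PP/(PP\NP))/PP
      [3,4] "with" : PP
    [4,8] PP\NP   <
      [4,7] NP   >
        [4,5] "under" : NP/PP
        [5,7] PP   >
          [5,6] "the" : PP/S
          [6,7] "plan" : S
      [7,8] "song" : (PP\NP)\NP

[0,1] S  lex  "some"
[1,2] (S/PP)\S  lex  "found"
[0,2] S/PP  <  k=1
[2,3] (PP/(PP\NP))/PP  lex  "built"
[3,4] PP  lex  "with"
[2,4] PP/(PP\NP)  >  k=3
[4,5] NP/PP  lex  "under"
[5,6] PP/S  lex  "the"
[6,7] S  lex  "plan"
[5,7] PP  >  k=6
[4,7] NP  >  k=5
[7,8] (PP\NP)\NP  lex  "song"
[4,8] PP\NP  <  k=7
[2,8] PP  >  k=4
[0,8] S  >  k=2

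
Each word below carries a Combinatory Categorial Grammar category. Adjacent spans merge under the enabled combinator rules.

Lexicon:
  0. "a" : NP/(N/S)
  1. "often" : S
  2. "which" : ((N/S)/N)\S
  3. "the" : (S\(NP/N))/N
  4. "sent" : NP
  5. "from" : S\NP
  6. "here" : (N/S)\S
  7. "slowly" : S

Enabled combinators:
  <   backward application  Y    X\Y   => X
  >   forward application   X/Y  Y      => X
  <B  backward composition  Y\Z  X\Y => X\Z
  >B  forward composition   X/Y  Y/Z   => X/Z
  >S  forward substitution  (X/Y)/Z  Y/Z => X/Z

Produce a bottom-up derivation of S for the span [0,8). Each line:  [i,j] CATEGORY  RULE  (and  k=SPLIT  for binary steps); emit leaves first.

[0,8] S   <
  [0,3] NP/N   >B
    [0,1] "a" : NP/(N/S)
    [1,3] (N/S)/N   <
      [1,2] "often" : S
      [2,3] "which" : ((N/S)/N)\S
  [3,8] S\(NP/N)   >
    [3,4] "the" : (S\(NP/N))/N
    [4,8] N   >
      [4,7] N/S   <
        [4,6] S   <
          [4,5] "sent" : NP
          [5,6] "from" : S\NP
        [6,7] "here" : (N/S)\S
      [7,8] "slowly" : S

[0,1] NP/(N/S)  lex  "a"
[1,2] S  lex  "often"
[2,3] ((N/S)/N)\S  lex  "which"
[1,3] (N/S)/N  <  k=2
[0,3] NP/N  >B  k=1
[3,4] (S\(NP/N))/N  lex  "the"
[4,5] NP  lex  "sent"
[5,6] S\NP  lex  "from"
[4,6] S  <  k=5
[6,7] (N/S)\S  lex  "here"
[4,7] N/S  <  k=6
[7,8] S  lex  "slowly"
[4,8] N  >  k=7
[3,8] S\(NP/N)  >  k=4
[0,8] S  <  k=3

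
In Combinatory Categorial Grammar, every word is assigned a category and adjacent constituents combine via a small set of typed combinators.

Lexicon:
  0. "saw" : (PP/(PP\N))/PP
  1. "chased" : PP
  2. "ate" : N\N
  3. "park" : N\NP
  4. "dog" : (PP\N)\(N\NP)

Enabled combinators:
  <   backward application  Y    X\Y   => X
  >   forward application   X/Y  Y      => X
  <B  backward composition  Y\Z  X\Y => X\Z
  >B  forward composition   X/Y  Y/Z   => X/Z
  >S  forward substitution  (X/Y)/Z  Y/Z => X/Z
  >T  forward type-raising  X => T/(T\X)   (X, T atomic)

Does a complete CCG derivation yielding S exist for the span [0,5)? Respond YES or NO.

NO

(PP/(PP\N))/PP PP N\N N\NP (PP\N)\(N\NP)
CKY chart[0,5] = {N/(N\PP), NP/(NP\PP), PP, PP/(PP\PP), S/(S\PP)}; S ∉ chart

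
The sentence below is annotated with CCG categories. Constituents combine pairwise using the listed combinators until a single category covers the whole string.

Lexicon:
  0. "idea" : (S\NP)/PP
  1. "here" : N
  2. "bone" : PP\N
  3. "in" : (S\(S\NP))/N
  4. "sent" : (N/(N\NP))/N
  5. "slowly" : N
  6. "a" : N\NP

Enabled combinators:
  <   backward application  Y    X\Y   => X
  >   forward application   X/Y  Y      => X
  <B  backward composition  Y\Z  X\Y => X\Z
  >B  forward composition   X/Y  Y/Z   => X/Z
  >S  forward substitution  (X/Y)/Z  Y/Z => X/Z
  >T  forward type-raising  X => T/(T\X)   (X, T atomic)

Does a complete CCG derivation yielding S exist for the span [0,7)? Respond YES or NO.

[0,7] S   <
  [0,3] S\NP   >
    [0,1] "idea" : (S\NP)/PP
    [1,3] PP   <
      [1,2] "here" : N
      [2,3] "bone" : PP\N
  [3,7] S\(S\NP)   >
    [3,4] "in" : (S\(S\NP))/N
    [4,7] N   >
      [4,6] N/(N\NP)   >
        [4,5] "sent" : (N/(N\NP))/N
        [5,6] "slowly" : N
      [6,7] "a" : N\NP

YES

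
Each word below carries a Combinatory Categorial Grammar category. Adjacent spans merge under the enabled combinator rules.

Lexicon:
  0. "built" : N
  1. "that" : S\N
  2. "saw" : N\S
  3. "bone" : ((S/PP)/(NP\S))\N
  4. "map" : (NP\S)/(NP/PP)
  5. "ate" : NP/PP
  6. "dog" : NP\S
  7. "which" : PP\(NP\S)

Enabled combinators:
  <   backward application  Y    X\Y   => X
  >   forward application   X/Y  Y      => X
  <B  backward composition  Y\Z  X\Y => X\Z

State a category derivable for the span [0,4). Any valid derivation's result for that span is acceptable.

[0,8] S   >
  [0,6] S/PP   >
    [0,4] (S/PP)/(NP\S)   <
      [0,3] N   <
        [0,2] S   <
          [0,1] "built" : N
          [1,2] "that" : S\N
        [2,3] "saw" : N\S
      [3,4] "bone" : ((S/PP)/(NP\S))\N
    [4,6] NP\S   >
      [4,5] "map" : (NP\S)/(NP/PP)
      [5,6] "ate" : NP/PP
  [6,8] PP   <
    [6,7] "dog" : NP\S
    [7,8] "which" : PP\(NP\S)

(S/PP)/(NP\S)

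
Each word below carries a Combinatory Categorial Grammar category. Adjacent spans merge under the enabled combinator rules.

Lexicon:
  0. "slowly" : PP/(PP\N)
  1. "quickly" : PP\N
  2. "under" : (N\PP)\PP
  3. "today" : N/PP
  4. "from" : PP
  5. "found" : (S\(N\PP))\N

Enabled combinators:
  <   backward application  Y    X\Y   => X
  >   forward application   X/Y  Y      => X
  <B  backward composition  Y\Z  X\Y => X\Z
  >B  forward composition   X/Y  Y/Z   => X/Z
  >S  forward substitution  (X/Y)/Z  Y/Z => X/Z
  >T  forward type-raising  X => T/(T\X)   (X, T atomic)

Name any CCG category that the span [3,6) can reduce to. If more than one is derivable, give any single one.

S\(N\PP)

[0,6] S   <
  [0,2] PP   >
    [0,1] "slowly" : PP/(PP\N)
    [1,2] "quickly" : PP\N
  [2,6] S\PP   <B
    [2,3] "under" : (N\PP)\PP
    [3,6] S\(N\PP)   <
      [3,5] N   >
        [3,4] "today" : N/PP
        [4,5] "from" : PP
      [5,6] "found" : (S\(N\PP))\N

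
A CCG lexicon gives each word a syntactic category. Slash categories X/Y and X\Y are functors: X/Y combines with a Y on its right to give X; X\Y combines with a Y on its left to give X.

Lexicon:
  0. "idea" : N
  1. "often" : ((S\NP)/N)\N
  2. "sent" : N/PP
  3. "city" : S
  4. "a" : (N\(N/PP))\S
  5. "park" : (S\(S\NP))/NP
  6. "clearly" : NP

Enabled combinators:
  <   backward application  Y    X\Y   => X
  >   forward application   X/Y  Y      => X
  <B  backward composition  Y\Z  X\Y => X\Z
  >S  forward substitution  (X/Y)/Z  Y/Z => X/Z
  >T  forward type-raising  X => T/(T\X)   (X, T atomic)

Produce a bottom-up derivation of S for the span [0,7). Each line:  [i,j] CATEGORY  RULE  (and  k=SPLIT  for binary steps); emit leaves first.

[0,7] S   <
  [0,5] S\NP   >
    [0,2] (S\NP)/N   <
      [0,1] "idea" : N
      [1,2] "often" : ((S\NP)/N)\N
    [2,5] N   <
      [2,3] "sent" : N/PP
      [3,5] N\(N/PP)   <
        [3,4] "city" : S
        [4,5] "a" : (N\(N/PP))\S
  [5,7] S\(S\NP)   >
    [5,6] "park" : (S\(S\NP))/NP
    [6,7] "clearly" : NP

[0,1] N  lex  "idea"
[1,2] ((S\NP)/N)\N  lex  "often"
[0,2] (S\NP)/N  <  k=1
[2,3] N/PP  lex  "sent"
[3,4] S  lex  "city"
[4,5] (N\(N/PP))\S  lex  "a"
[3,5] N\(N/PP)  <  k=4
[2,5] N  <  k=3
[0,5] S\NP  >  k=2
[5,6] (S\(S\NP))/NP  lex  "park"
[6,7] NP  lex  "clearly"
[5,7] S\(S\NP)  >  k=6
[0,7] S  <  k=5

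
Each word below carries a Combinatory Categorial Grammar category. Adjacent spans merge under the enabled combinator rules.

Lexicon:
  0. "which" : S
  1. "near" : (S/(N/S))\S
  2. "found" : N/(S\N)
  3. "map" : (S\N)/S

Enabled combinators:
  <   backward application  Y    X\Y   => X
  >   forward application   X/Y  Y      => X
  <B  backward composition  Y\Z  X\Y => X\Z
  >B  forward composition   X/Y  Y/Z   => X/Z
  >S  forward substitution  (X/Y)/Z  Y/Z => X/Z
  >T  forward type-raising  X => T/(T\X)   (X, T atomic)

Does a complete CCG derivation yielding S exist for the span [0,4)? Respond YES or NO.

YES

[0,4] S   >
  [0,2] S/(N/S)   <
    [0,1] "which" : S
    [1,2] "near" : (S/(N/S))\S
  [2,4] N/S   >B
    [2,3] "found" : N/(S\N)
    [3,4] "map" : (S\N)/S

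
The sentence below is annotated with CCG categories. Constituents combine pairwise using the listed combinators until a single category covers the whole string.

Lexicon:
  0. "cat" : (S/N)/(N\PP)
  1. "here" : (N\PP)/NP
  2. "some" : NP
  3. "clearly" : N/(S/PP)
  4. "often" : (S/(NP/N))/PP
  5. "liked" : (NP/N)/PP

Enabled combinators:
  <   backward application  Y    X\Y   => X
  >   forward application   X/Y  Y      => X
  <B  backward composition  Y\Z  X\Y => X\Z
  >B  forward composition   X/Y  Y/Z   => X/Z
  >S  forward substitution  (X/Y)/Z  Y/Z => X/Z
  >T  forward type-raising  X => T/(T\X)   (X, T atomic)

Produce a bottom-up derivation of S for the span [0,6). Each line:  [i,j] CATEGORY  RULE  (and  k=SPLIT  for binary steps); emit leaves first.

[0,1] (S/N)/(N\PP)  lex  "cat"
[1,2] (N\PP)/NP  lex  "here"
[2,3] NP  lex  "some"
[1,3] N\PP  >  k=2
[0,3] S/N  >  k=1
[3,4] N/(S/PP)  lex  "clearly"
[4,5] (S/(NP/N))/PP  lex  "often"
[5,6] (NP/N)/PP  lex  "liked"
[4,6] S/PP  >S  k=5
[3,6] N  >  k=4
[0,6] S  >  k=3

[0,6] S   >
  [0,3] S/N   >
    [0,1] "cat" : (S/N)/(N\PP)
    [1,3] N\PP   >
      [1,2] "here" : (N\PP)/NP
      [2,3] "some" : NP
  [3,6] N   >
    [3,4] "clearly" : N/(S/PP)
    [4,6] S/PP   >S
      [4,5] "often" : (S/(NP/N))/PP
      [5,6] "liked" : (NP/N)/PP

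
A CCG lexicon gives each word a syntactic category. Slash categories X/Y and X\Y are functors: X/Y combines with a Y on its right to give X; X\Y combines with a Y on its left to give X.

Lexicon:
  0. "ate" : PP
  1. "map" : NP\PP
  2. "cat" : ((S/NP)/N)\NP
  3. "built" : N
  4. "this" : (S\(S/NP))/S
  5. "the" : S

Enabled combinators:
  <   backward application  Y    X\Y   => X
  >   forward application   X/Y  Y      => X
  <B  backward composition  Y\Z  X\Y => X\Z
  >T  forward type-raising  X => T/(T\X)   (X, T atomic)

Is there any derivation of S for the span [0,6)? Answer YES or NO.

[0,6] S   <
  [0,4] S/NP   >
    [0,3] (S/NP)/N   <
      [0,2] NP   >
        [0,1] NP/(NP\PP)   >T
          [0,1] "ate" : PP
        [1,2] "map" : NP\PP
      [2,3] "cat" : ((S/NP)/N)\NP
    [3,4] "built" : N
  [4,6] S\(S/NP)   >
    [4,5] "this" : (S\(S/NP))/S
    [5,6] "the" : S

YES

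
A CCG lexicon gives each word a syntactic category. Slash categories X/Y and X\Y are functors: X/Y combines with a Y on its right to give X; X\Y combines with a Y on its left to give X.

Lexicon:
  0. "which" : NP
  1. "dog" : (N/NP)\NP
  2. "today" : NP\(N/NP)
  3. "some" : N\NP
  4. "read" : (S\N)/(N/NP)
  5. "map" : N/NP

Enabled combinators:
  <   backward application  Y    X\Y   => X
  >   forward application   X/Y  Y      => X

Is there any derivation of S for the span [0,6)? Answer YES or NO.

YES

[0,6] S   <
  [0,4] N   <
    [0,3] NP   <
      [0,2] N/NP   <
        [0,1] "which" : NP
        [1,2] "dog" : (N/NP)\NP
      [2,3] "today" : NP\(N/NP)
    [3,4] "some" : N\NP
  [4,6] S\N   >
    [4,5] "read" : (S\N)/(N/NP)
    [5,6] "map" : N/NP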